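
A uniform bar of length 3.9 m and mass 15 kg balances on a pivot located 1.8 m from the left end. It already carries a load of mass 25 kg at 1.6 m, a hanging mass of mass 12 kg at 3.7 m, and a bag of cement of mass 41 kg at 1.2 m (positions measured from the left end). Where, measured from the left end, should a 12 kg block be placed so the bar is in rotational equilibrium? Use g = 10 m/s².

x ≈ 2.18 m from the left end

About the pivot (at 1.8 m from the left end):
Beam weight: 15 × 10 = 150 N down at 1.95 m → arm 0.15 m, τ = 150 × 0.15 = 22.5 N·m clockwise.
Load: 25 × 10 = 250 N down at 1.6 m → arm 0.2 m, τ = 250 × 0.2 = 50 N·m counterclockwise.
Hanging mass: 12 × 10 = 120 N down at 3.7 m → arm 1.9 m, τ = 120 × 1.9 = 228 N·m clockwise.
Bag of cement: 41 × 10 = 410 N down at 1.2 m → arm 0.6 m, τ = 410 × 0.6 = 246 N·m counterclockwise.
Net moment of existing loads = 45.5 N·m counterclockwise.
The block weighs 12 × 10 = 120 N and must supply an equal clockwise moment, so its lever arm about the pivot is 45.5 / 120 = 0.379 m.
That puts it at 1.8 + 0.379 = 2.18 m from the left end.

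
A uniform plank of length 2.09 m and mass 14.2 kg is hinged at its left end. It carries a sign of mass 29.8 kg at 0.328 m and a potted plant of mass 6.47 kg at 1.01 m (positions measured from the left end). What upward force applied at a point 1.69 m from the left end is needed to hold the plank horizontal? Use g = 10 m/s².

F ≈ 184 N

Sum moments about the left end (the unknown pivot reaction has zero arm there).
Beam weight: 14.2 × 10 = 142 N down at 1.045 m → arm 1.045 m, τ = 142 × 1.045 = 148.4 N·m clockwise.
Sign: 29.8 × 10 = 298 N down at 0.328 m → arm 0.328 m, τ = 298 × 0.328 = 97.74 N·m clockwise.
Potted plant: 6.47 × 10 = 64.7 N down at 1.01 m → arm 1.01 m, τ = 64.7 × 1.01 = 65.35 N·m clockwise.
Net moment of the loads = 311.5 N·m clockwise.
The upward force F acts at a point 1.69 m from the left end, arm 1.69 m, giving F × 1.69 counterclockwise.
For rotational equilibrium, F × 1.69 = 311.5, so F = 311.5 / 1.69 = 184 N.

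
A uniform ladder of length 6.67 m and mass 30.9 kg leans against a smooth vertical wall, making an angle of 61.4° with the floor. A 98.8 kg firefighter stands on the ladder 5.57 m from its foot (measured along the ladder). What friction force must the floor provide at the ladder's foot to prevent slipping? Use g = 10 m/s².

Sum moments about the foot of the ladder (the floor normal and friction both act there and drop out).
Ladder weight 30.9×10 = 309 N acts at 3.335 m along the ladder; its horizontal arm is 3.335·cos61.4° = 1.596 m → τ = 493.2 N·m clockwise.
Firefighter: 98.8×10 = 988 N at 5.57 m → arm 2.666 m → τ = 2634 N·m clockwise.
Wall normal N acts horizontally at the top; its moment arm is the height L sinθ = 6.67·sin61.4° = 5.856 m, counterclockwise.
For rotational equilibrium, N × 5.856 = 3127, so N = 534 N.
ΣFx = 0: friction at the foot balances the wall's push, so f = N_wall = 534 N.

f ≈ 534 N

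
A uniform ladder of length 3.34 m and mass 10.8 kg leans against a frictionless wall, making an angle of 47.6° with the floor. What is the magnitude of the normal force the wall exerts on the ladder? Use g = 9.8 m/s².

Taking torques about the foot of the ladder:
Ladder weight 10.8×9.8 = 105.8 N acts at 1.67 m along the ladder; its horizontal arm is 1.67·cos47.6° = 1.126 m → τ = 119.1 N·m clockwise.
Wall normal N acts horizontally at the top; its moment arm is the height L sinθ = 3.34·sin47.6° = 2.466 m, counterclockwise.
Setting net torque to zero: N × 2.466 = 119.1 → N = 48.3 N.

N_wall ≈ 48.3 N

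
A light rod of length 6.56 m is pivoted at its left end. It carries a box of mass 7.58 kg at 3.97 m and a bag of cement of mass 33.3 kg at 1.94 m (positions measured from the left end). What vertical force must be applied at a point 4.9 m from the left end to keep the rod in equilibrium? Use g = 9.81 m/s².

F ≈ 190 N

Taking torques about the left end:
Box: 7.58 × 9.81 = 74.36 N down at 3.97 m → arm 3.97 m, τ = 74.36 × 3.97 = 295.2 N·m clockwise.
Bag of cement: 33.3 × 9.81 = 326.7 N down at 1.94 m → arm 1.94 m, τ = 326.7 × 1.94 = 633.8 N·m clockwise.
Net moment of the loads = 929 N·m clockwise.
The upward force F acts at a point 4.9 m from the left end, arm 4.9 m, giving F × 4.9 counterclockwise.
Setting net torque to zero: F × 4.9 = 929 → F = 929 / 4.9 = 190 N.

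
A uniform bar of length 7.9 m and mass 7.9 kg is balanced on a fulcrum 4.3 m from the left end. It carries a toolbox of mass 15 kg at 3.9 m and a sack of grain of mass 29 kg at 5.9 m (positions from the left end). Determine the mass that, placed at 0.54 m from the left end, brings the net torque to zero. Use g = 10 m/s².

Sum moments about the fulcrum (at 4.3 m from the left end) (the support reaction has zero arm there).
Beam weight: 7.9 × 10 = 79 N down at 3.95 m → arm 0.35 m, τ = 79 × 0.35 = 27.65 N·m counterclockwise.
Toolbox: 15 × 10 = 150 N down at 3.9 m → arm 0.4 m, τ = 150 × 0.4 = 60 N·m counterclockwise.
Sack of grain: 29 × 10 = 290 N down at 5.9 m → arm 1.6 m, τ = 290 × 1.6 = 464 N·m clockwise.
Net moment of known loads = 376.4 N·m clockwise.
An unknown mass m at 0.54 m has arm 3.76 m; its moment is m·g·3.76 counterclockwise.
Balancing moments: m × 10 × 3.76 = 376.4, giving m = 376.4 / (10 × 3.76) = 10 kg.

m ≈ 10 kg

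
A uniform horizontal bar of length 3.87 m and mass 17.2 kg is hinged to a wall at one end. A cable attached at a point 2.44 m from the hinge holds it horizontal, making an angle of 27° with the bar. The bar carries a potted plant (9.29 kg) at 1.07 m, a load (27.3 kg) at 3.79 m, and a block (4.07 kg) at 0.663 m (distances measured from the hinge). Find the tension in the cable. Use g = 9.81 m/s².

Take moments about the hinge.
Beam weight: 17.2 × 9.81 = 168.7 N down at 1.935 m → arm 1.935 m, τ = 168.7 × 1.935 = 326.4 N·m clockwise.
Potted plant: 9.29 × 9.81 = 91.13 N down at 1.07 m → arm 1.07 m, τ = 91.13 × 1.07 = 97.51 N·m clockwise.
Load: 27.3 × 9.81 = 267.8 N down at 3.79 m → arm 3.79 m, τ = 267.8 × 3.79 = 1015 N·m clockwise.
Block: 4.07 × 9.81 = 39.93 N down at 0.663 m → arm 0.663 m, τ = 39.93 × 0.663 = 26.47 N·m clockwise.
Total clockwise load moment = 1465 N·m.
The cable tension T acts at 2.44 m; only its component perpendicular to the bar, T sinθ, produces torque. sin 27° = 0.454.
Στ = 0 ⇒ T × 2.44 × 0.454 = 1465 ⇒ T = 1465 / 1.108 = 1320 N.

T ≈ 1320 N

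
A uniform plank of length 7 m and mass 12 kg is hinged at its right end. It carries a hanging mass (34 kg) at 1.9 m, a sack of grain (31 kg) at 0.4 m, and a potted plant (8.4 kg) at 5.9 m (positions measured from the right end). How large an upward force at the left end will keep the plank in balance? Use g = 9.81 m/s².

F ≈ 236 N

About the right end:
Beam weight: 12 × 9.81 = 117.7 N down at 3.5 m → arm 3.5 m, τ = 117.7 × 3.5 = 411.9 N·m counterclockwise.
Hanging mass: 34 × 9.81 = 333.5 N down at 1.9 m → arm 1.9 m, τ = 333.5 × 1.9 = 633.6 N·m counterclockwise.
Sack of grain: 31 × 9.81 = 304.1 N down at 0.4 m → arm 0.4 m, τ = 304.1 × 0.4 = 121.6 N·m counterclockwise.
Potted plant: 8.4 × 9.81 = 82.4 N down at 5.9 m → arm 5.9 m, τ = 82.4 × 5.9 = 486.2 N·m counterclockwise.
Net moment of the loads = 1653 N·m counterclockwise.
The upward force F acts at the left end, arm 7 m, giving F × 7 clockwise.
Balancing moments: F × 7 = 1653, giving F = 1653 / 7 = 236 N.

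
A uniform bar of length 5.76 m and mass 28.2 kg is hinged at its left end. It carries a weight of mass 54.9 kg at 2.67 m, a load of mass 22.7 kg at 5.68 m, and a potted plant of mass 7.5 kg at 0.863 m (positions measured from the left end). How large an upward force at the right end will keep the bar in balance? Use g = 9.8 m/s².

Take moments about the left end.
Beam weight: 28.2 × 9.8 = 276.4 N down at 2.88 m → arm 2.88 m, τ = 276.4 × 2.88 = 796 N·m clockwise.
Weight: 54.9 × 9.8 = 538 N down at 2.67 m → arm 2.67 m, τ = 538 × 2.67 = 1436 N·m clockwise.
Load: 22.7 × 9.8 = 222.5 N down at 5.68 m → arm 5.68 m, τ = 222.5 × 5.68 = 1264 N·m clockwise.
Potted plant: 7.5 × 9.8 = 73.5 N down at 0.863 m → arm 0.863 m, τ = 73.5 × 0.863 = 63.43 N·m clockwise.
Net moment of the loads = 3559 N·m clockwise.
The upward force F acts at the right end, arm 5.76 m, giving F × 5.76 counterclockwise.
Balancing moments: F × 5.76 = 3559, giving F = 3559 / 5.76 = 618 N.

F ≈ 618 N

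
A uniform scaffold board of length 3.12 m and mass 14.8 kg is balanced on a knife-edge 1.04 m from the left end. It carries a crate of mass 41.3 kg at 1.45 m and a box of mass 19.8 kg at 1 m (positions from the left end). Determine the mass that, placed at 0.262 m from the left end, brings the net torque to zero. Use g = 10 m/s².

About the knife-edge (at 1.04 m from the left end):
Beam weight: 14.8 × 10 = 148 N down at 1.56 m → arm 0.52 m, τ = 148 × 0.52 = 76.96 N·m clockwise.
Crate: 41.3 × 10 = 413 N down at 1.45 m → arm 0.41 m, τ = 413 × 0.41 = 169.3 N·m clockwise.
Box: 19.8 × 10 = 198 N down at 1 m → arm 0.04 m, τ = 198 × 0.04 = 7.92 N·m counterclockwise.
Net moment of known loads = 238.3 N·m clockwise.
An unknown mass m at 0.262 m has arm 0.778 m; its moment is m·g·0.778 counterclockwise.
For rotational equilibrium, m × 10 × 0.778 = 238.3, so m = 238.3 / (10 × 0.778) = 30.6 kg.

m ≈ 30.6 kg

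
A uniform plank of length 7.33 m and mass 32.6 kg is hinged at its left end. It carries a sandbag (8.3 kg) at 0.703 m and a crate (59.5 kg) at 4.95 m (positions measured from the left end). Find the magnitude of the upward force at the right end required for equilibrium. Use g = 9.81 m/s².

Sum moments about the left end (the unknown pivot reaction has zero arm there).
Beam weight: 32.6 × 9.81 = 319.8 N down at 3.665 m → arm 3.665 m, τ = 319.8 × 3.665 = 1172 N·m clockwise.
Sandbag: 8.3 × 9.81 = 81.42 N down at 0.703 m → arm 0.703 m, τ = 81.42 × 0.703 = 57.24 N·m clockwise.
Crate: 59.5 × 9.81 = 583.7 N down at 4.95 m → arm 4.95 m, τ = 583.7 × 4.95 = 2889 N·m clockwise.
Net moment of the loads = 4118 N·m clockwise.
The upward force F acts at the right end, arm 7.33 m, giving F × 7.33 counterclockwise.
Στ = 0 ⇒ F × 7.33 = 4118 ⇒ F = 4118 / 7.33 = 562 N.

F ≈ 562 N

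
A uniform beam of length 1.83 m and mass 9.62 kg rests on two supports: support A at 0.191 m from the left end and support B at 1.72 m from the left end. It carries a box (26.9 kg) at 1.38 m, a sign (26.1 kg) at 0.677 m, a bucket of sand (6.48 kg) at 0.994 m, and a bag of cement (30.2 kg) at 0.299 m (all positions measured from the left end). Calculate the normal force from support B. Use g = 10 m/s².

Choose support A as the axis so its reaction then has zero moment arm.
Beam weight: 9.62 × 10 = 96.2 N down at 0.915 m → arm 0.724 m, τ = 96.2 × 0.724 = 69.65 N·m clockwise.
Box: 26.9 × 10 = 269 N down at 1.38 m → arm 1.189 m, τ = 269 × 1.189 = 319.8 N·m clockwise.
Sign: 26.1 × 10 = 261 N down at 0.677 m → arm 0.486 m, τ = 261 × 0.486 = 126.8 N·m clockwise.
Bucket of sand: 6.48 × 10 = 64.8 N down at 0.994 m → arm 0.803 m, τ = 64.8 × 0.803 = 52.03 N·m clockwise.
Bag of cement: 30.2 × 10 = 302 N down at 0.299 m → arm 0.108 m, τ = 302 × 0.108 = 32.62 N·m clockwise.
Net load moment about support A = 600.9 N·m clockwise.
Reaction R at support B is upward at 1.72 m, arm 1.529 m → moment R × 1.529 counterclockwise.
Στ = 0 ⇒ R × 1.529 = 600.9 ⇒ R = 393 N.

R_B ≈ 393 N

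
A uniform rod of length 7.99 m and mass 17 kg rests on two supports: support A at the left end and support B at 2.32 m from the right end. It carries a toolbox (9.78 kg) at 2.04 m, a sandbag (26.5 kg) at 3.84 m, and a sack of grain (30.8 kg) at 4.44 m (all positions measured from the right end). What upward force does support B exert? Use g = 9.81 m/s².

About support A:
Beam weight: 17 × 9.81 = 166.8 N down at 3.995 m → arm 3.995 m, τ = 166.8 × 3.995 = 666.4 N·m clockwise.
Toolbox: 9.78 × 9.81 = 95.94 N down at 2.04 m → arm 5.95 m, τ = 95.94 × 5.95 = 570.8 N·m clockwise.
Sandbag: 26.5 × 9.81 = 260 N down at 3.84 m → arm 4.15 m, τ = 260 × 4.15 = 1079 N·m clockwise.
Sack of grain: 30.8 × 9.81 = 302.1 N down at 4.44 m → arm 3.55 m, τ = 302.1 × 3.55 = 1072 N·m clockwise.
Net load moment about support A = 3388 N·m clockwise.
Reaction R at support B is upward at 2.32 m, arm 5.67 m → moment R × 5.67 counterclockwise.
Στ = 0 ⇒ R × 5.67 = 3388 ⇒ R = 598 N.

R_B ≈ 598 N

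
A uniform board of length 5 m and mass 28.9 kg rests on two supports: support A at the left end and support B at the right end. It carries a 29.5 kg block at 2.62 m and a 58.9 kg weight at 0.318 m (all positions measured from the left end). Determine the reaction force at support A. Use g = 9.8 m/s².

R_A ≈ 820 N

Choose support B as the axis so its reaction then has zero moment arm.
Beam weight: 28.9 × 9.8 = 283.2 N down at 2.5 m → arm 2.5 m, τ = 283.2 × 2.5 = 708 N·m counterclockwise.
Block: 29.5 × 9.8 = 289.1 N down at 2.62 m → arm 2.38 m, τ = 289.1 × 2.38 = 688.1 N·m counterclockwise.
Weight: 58.9 × 9.8 = 577.2 N down at 0.318 m → arm 4.682 m, τ = 577.2 × 4.682 = 2702 N·m counterclockwise.
Net load moment about support B = 4098 N·m counterclockwise.
Reaction R at support A is upward at 0 m, arm 5 m → moment R × 5 clockwise.
Στ = 0 ⇒ R × 5 = 4098 ⇒ R = 820 N.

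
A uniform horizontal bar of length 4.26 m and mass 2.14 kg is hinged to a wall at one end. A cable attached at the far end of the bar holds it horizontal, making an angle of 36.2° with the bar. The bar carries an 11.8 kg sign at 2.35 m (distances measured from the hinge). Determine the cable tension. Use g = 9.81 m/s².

T ≈ 126 N

About the hinge:
Beam weight: 2.14 × 9.81 = 20.99 N down at 2.13 m → arm 2.13 m, τ = 20.99 × 2.13 = 44.71 N·m clockwise.
Sign: 11.8 × 9.81 = 115.8 N down at 2.35 m → arm 2.35 m, τ = 115.8 × 2.35 = 272.1 N·m clockwise.
Total clockwise load moment = 316.8 N·m.
The cable tension T acts at 4.26 m; only its component perpendicular to the bar, T sinθ, produces torque. sin 36.2° = 0.5906.
For rotational equilibrium, T × 4.26 × 0.5906 = 316.8, so T = 316.8 / 2.516 = 126 N.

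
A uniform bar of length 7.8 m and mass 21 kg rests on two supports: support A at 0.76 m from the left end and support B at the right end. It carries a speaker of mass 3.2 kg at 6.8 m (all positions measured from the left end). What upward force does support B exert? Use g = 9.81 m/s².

R_B ≈ 119 N

Take moments about support A.
Beam weight: 21 × 9.81 = 206 N down at 3.9 m → arm 3.14 m, τ = 206 × 3.14 = 646.8 N·m clockwise.
Speaker: 3.2 × 9.81 = 31.39 N down at 6.8 m → arm 6.04 m, τ = 31.39 × 6.04 = 189.6 N·m clockwise.
Net load moment about support A = 836.4 N·m clockwise.
Reaction R at support B is upward at 7.8 m, arm 7.04 m → moment R × 7.04 counterclockwise.
Balancing moments: R × 7.04 = 836.4, giving R = 119 N.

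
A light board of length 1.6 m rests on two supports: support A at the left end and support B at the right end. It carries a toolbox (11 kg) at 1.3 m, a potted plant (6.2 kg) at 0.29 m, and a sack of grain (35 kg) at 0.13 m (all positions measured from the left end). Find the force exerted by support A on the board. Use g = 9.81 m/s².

About support B:
Toolbox: 11 × 9.81 = 107.9 N down at 1.3 m → arm 0.3 m, τ = 107.9 × 0.3 = 32.37 N·m counterclockwise.
Potted plant: 6.2 × 9.81 = 60.82 N down at 0.29 m → arm 1.31 m, τ = 60.82 × 1.31 = 79.67 N·m counterclockwise.
Sack of grain: 35 × 9.81 = 343.4 N down at 0.13 m → arm 1.47 m, τ = 343.4 × 1.47 = 504.8 N·m counterclockwise.
Net load moment about support B = 616.8 N·m counterclockwise.
Reaction R at support A is upward at 0 m, arm 1.6 m → moment R × 1.6 clockwise.
Balancing moments: R × 1.6 = 616.8, giving R = 385 N.

R_A ≈ 385 N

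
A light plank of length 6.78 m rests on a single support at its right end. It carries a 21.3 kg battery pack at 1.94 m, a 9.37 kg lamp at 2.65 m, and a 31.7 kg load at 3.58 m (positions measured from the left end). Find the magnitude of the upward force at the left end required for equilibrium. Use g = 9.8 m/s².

F ≈ 352 N

Choose the right end as the axis so the unknown pivot reaction has zero arm there.
Battery pack: 21.3 × 9.8 = 208.7 N down at 1.94 m → arm 4.84 m, τ = 208.7 × 4.84 = 1010 N·m counterclockwise.
Lamp: 9.37 × 9.8 = 91.83 N down at 2.65 m → arm 4.13 m, τ = 91.83 × 4.13 = 379.3 N·m counterclockwise.
Load: 31.7 × 9.8 = 310.7 N down at 3.58 m → arm 3.2 m, τ = 310.7 × 3.2 = 994.2 N·m counterclockwise.
Net moment of the loads = 2384 N·m counterclockwise.
The upward force F acts at the left end, arm 6.78 m, giving F × 6.78 clockwise.
For rotational equilibrium, F × 6.78 = 2384, so F = 2384 / 6.78 = 352 N.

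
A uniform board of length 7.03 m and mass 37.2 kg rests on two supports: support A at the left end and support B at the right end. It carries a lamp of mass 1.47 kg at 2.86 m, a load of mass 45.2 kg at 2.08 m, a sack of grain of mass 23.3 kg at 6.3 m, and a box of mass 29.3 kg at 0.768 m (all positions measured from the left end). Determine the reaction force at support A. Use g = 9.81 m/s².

R_A ≈ 783 N

Take moments about support B.
Beam weight: 37.2 × 9.81 = 364.9 N down at 3.515 m → arm 3.515 m, τ = 364.9 × 3.515 = 1283 N·m counterclockwise.
Lamp: 1.47 × 9.81 = 14.42 N down at 2.86 m → arm 4.17 m, τ = 14.42 × 4.17 = 60.13 N·m counterclockwise.
Load: 45.2 × 9.81 = 443.4 N down at 2.08 m → arm 4.95 m, τ = 443.4 × 4.95 = 2195 N·m counterclockwise.
Sack of grain: 23.3 × 9.81 = 228.6 N down at 6.3 m → arm 0.73 m, τ = 228.6 × 0.73 = 166.9 N·m counterclockwise.
Box: 29.3 × 9.81 = 287.4 N down at 0.768 m → arm 6.262 m, τ = 287.4 × 6.262 = 1800 N·m counterclockwise.
Net load moment about support B = 5505 N·m counterclockwise.
Reaction R at support A is upward at 0 m, arm 7.03 m → moment R × 7.03 clockwise.
Balancing moments: R × 7.03 = 5505, giving R = 783 N.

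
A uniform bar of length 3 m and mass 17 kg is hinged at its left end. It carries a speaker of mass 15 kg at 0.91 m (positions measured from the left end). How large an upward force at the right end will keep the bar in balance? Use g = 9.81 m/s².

F ≈ 128 N

About the left end:
Beam weight: 17 × 9.81 = 166.8 N down at 1.5 m → arm 1.5 m, τ = 166.8 × 1.5 = 250.2 N·m clockwise.
Speaker: 15 × 9.81 = 147.2 N down at 0.91 m → arm 0.91 m, τ = 147.2 × 0.91 = 134 N·m clockwise.
Net moment of the loads = 384.2 N·m clockwise.
The upward force F acts at the right end, arm 3 m, giving F × 3 counterclockwise.
For rotational equilibrium, F × 3 = 384.2, so F = 384.2 / 3 = 128 N.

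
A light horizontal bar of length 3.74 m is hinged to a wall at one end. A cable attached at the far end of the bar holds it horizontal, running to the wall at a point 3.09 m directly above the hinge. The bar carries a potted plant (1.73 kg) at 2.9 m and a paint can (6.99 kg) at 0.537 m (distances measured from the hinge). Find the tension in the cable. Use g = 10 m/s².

T ≈ 36.8 N

Choose the hinge as the axis so the unknown hinge reaction has zero arm there.
Potted plant: 1.73 × 10 = 17.3 N down at 2.9 m → arm 2.9 m, τ = 17.3 × 2.9 = 50.17 N·m clockwise.
Paint can: 6.99 × 10 = 69.9 N down at 0.537 m → arm 0.537 m, τ = 69.9 × 0.537 = 37.54 N·m clockwise.
Total clockwise load moment = 87.71 N·m.
The cable tension T acts at 3.74 m; only its component perpendicular to the bar, T sinθ, produces torque. sinθ = h/√(h²+d²) = 3.09/√(3.09²+3.74²) = 0.6369.
Στ = 0 ⇒ T × 3.74 × 0.6369 = 87.71 ⇒ T = 87.71 / 2.382 = 36.8 N.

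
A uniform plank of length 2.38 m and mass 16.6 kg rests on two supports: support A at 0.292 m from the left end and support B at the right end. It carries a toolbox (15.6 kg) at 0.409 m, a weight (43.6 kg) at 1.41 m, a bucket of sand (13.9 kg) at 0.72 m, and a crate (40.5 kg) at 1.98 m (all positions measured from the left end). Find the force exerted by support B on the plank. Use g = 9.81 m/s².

Taking torques about support A:
Beam weight: 16.6 × 9.81 = 162.8 N down at 1.19 m → arm 0.898 m, τ = 162.8 × 0.898 = 146.2 N·m clockwise.
Toolbox: 15.6 × 9.81 = 153 N down at 0.409 m → arm 0.117 m, τ = 153 × 0.117 = 17.9 N·m clockwise.
Weight: 43.6 × 9.81 = 427.7 N down at 1.41 m → arm 1.118 m, τ = 427.7 × 1.118 = 478.2 N·m clockwise.
Bucket of sand: 13.9 × 9.81 = 136.4 N down at 0.72 m → arm 0.428 m, τ = 136.4 × 0.428 = 58.38 N·m clockwise.
Crate: 40.5 × 9.81 = 397.3 N down at 1.98 m → arm 1.688 m, τ = 397.3 × 1.688 = 670.6 N·m clockwise.
Net load moment about support A = 1371 N·m clockwise.
Reaction R at support B is upward at 2.38 m, arm 2.088 m → moment R × 2.088 counterclockwise.
For rotational equilibrium, R × 2.088 = 1371, so R = 657 N.

R_B ≈ 657 N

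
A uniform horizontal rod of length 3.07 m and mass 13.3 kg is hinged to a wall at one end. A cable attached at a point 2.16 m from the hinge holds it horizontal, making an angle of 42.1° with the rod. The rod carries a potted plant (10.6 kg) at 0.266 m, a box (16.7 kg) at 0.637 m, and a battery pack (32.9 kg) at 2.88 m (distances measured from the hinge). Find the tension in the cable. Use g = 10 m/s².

T ≈ 888 N

Sum moments about the hinge (the unknown hinge reaction has zero arm there).
Beam weight: 13.3 × 10 = 133 N down at 1.535 m → arm 1.535 m, τ = 133 × 1.535 = 204.2 N·m clockwise.
Potted plant: 10.6 × 10 = 106 N down at 0.266 m → arm 0.266 m, τ = 106 × 0.266 = 28.2 N·m clockwise.
Box: 16.7 × 10 = 167 N down at 0.637 m → arm 0.637 m, τ = 167 × 0.637 = 106.4 N·m clockwise.
Battery pack: 32.9 × 10 = 329 N down at 2.88 m → arm 2.88 m, τ = 329 × 2.88 = 947.5 N·m clockwise.
Total clockwise load moment = 1286 N·m.
The cable tension T acts at 2.16 m; only its component perpendicular to the rod, T sinθ, produces torque. sin 42.1° = 0.6704.
Setting net torque to zero: T × 2.16 × 0.6704 = 1286 → T = 1286 / 1.448 = 888 N.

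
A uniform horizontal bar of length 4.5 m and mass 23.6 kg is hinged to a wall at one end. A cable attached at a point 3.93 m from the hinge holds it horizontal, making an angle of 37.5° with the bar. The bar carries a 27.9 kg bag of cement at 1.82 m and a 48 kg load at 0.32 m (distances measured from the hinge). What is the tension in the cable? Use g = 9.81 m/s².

T ≈ 489 N

Choose the hinge as the axis so the unknown hinge reaction has zero arm there.
Beam weight: 23.6 × 9.81 = 231.5 N down at 2.25 m → arm 2.25 m, τ = 231.5 × 2.25 = 520.9 N·m clockwise.
Bag of cement: 27.9 × 9.81 = 273.7 N down at 1.82 m → arm 1.82 m, τ = 273.7 × 1.82 = 498.1 N·m clockwise.
Load: 48 × 9.81 = 470.9 N down at 0.32 m → arm 0.32 m, τ = 470.9 × 0.32 = 150.7 N·m clockwise.
Total clockwise load moment = 1170 N·m.
The cable tension T acts at 3.93 m; only its component perpendicular to the bar, T sinθ, produces torque. sin 37.5° = 0.6088.
For rotational equilibrium, T × 3.93 × 0.6088 = 1170, so T = 1170 / 2.393 = 489 N.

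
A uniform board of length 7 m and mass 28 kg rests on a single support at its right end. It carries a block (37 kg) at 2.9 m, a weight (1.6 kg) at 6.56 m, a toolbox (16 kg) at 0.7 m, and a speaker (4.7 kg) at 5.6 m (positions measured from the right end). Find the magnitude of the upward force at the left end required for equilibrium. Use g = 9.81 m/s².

F ≈ 355 N

Taking torques about the right end:
Beam weight: 28 × 9.81 = 274.7 N down at 3.5 m → arm 3.5 m, τ = 274.7 × 3.5 = 961.4 N·m counterclockwise.
Block: 37 × 9.81 = 363 N down at 2.9 m → arm 2.9 m, τ = 363 × 2.9 = 1053 N·m counterclockwise.
Weight: 1.6 × 9.81 = 15.7 N down at 6.56 m → arm 6.56 m, τ = 15.7 × 6.56 = 103 N·m counterclockwise.
Toolbox: 16 × 9.81 = 157 N down at 0.7 m → arm 0.7 m, τ = 157 × 0.7 = 109.9 N·m counterclockwise.
Speaker: 4.7 × 9.81 = 46.11 N down at 5.6 m → arm 5.6 m, τ = 46.11 × 5.6 = 258.2 N·m counterclockwise.
Net moment of the loads = 2486 N·m counterclockwise.
The upward force F acts at the left end, arm 7 m, giving F × 7 clockwise.
Balancing moments: F × 7 = 2486, giving F = 2486 / 7 = 355 N.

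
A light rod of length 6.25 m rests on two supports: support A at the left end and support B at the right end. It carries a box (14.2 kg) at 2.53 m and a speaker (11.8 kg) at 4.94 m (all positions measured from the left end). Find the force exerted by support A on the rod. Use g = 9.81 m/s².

About support B:
Box: 14.2 × 9.81 = 139.3 N down at 2.53 m → arm 3.72 m, τ = 139.3 × 3.72 = 518.2 N·m counterclockwise.
Speaker: 11.8 × 9.81 = 115.8 N down at 4.94 m → arm 1.31 m, τ = 115.8 × 1.31 = 151.7 N·m counterclockwise.
Net load moment about support B = 669.9 N·m counterclockwise.
Reaction R at support A is upward at 0 m, arm 6.25 m → moment R × 6.25 clockwise.
Setting net torque to zero: R × 6.25 = 669.9 → R = 107 N.

R_A ≈ 107 N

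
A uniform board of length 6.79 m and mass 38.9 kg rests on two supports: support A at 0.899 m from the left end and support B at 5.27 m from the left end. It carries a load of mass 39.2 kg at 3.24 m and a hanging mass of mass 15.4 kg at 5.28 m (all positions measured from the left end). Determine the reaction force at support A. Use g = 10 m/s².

About support B:
Beam weight: 38.9 × 10 = 389 N down at 3.395 m → arm 1.875 m, τ = 389 × 1.875 = 729.4 N·m counterclockwise.
Load: 39.2 × 10 = 392 N down at 3.24 m → arm 2.03 m, τ = 392 × 2.03 = 795.8 N·m counterclockwise.
Hanging mass: 15.4 × 10 = 154 N down at 5.28 m → arm 0.01 m, τ = 154 × 0.01 = 1.54 N·m clockwise.
Net load moment about support B = 1524 N·m counterclockwise.
Reaction R at support A is upward at 0.899 m, arm 4.371 m → moment R × 4.371 clockwise.
Balancing moments: R × 4.371 = 1524, giving R = 349 N.

R_A ≈ 349 N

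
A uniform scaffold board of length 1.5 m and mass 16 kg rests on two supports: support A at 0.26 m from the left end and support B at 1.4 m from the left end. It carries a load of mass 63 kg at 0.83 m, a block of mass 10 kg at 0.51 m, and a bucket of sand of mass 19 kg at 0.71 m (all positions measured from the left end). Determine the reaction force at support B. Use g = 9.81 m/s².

R_B ≈ 472 N

Choose support A as the axis so its reaction then has zero moment arm.
Beam weight: 16 × 9.81 = 157 N down at 0.75 m → arm 0.49 m, τ = 157 × 0.49 = 76.93 N·m clockwise.
Load: 63 × 9.81 = 618 N down at 0.83 m → arm 0.57 m, τ = 618 × 0.57 = 352.3 N·m clockwise.
Block: 10 × 9.81 = 98.1 N down at 0.51 m → arm 0.25 m, τ = 98.1 × 0.25 = 24.52 N·m clockwise.
Bucket of sand: 19 × 9.81 = 186.4 N down at 0.71 m → arm 0.45 m, τ = 186.4 × 0.45 = 83.88 N·m clockwise.
Net load moment about support A = 537.6 N·m clockwise.
Reaction R at support B is upward at 1.4 m, arm 1.14 m → moment R × 1.14 counterclockwise.
Στ = 0 ⇒ R × 1.14 = 537.6 ⇒ R = 472 N.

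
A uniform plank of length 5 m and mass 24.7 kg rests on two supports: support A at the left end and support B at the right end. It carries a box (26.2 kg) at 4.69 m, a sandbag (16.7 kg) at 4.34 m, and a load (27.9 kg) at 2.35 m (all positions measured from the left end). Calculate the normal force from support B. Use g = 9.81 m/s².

R_B ≈ 633 N

Sum moments about support A (its reaction then has zero moment arm).
Beam weight: 24.7 × 9.81 = 242.3 N down at 2.5 m → arm 2.5 m, τ = 242.3 × 2.5 = 605.8 N·m clockwise.
Box: 26.2 × 9.81 = 257 N down at 4.69 m → arm 4.69 m, τ = 257 × 4.69 = 1205 N·m clockwise.
Sandbag: 16.7 × 9.81 = 163.8 N down at 4.34 m → arm 4.34 m, τ = 163.8 × 4.34 = 710.9 N·m clockwise.
Load: 27.9 × 9.81 = 273.7 N down at 2.35 m → arm 2.35 m, τ = 273.7 × 2.35 = 643.2 N·m clockwise.
Net load moment about support A = 3165 N·m clockwise.
Reaction R at support B is upward at 5 m, arm 5 m → moment R × 5 counterclockwise.
Στ = 0 ⇒ R × 5 = 3165 ⇒ R = 633 N.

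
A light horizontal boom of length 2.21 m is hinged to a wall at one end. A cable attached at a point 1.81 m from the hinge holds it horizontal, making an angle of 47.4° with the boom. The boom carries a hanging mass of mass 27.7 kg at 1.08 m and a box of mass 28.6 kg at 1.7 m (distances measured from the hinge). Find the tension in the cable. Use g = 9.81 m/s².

T ≈ 578 N

Taking torques about the hinge:
Hanging mass: 27.7 × 9.81 = 271.7 N down at 1.08 m → arm 1.08 m, τ = 271.7 × 1.08 = 293.4 N·m clockwise.
Box: 28.6 × 9.81 = 280.6 N down at 1.7 m → arm 1.7 m, τ = 280.6 × 1.7 = 477 N·m clockwise.
Total clockwise load moment = 770.4 N·m.
The cable tension T acts at 1.81 m; only its component perpendicular to the boom, T sinθ, produces torque. sin 47.4° = 0.7361.
For rotational equilibrium, T × 1.81 × 0.7361 = 770.4, so T = 770.4 / 1.332 = 578 N.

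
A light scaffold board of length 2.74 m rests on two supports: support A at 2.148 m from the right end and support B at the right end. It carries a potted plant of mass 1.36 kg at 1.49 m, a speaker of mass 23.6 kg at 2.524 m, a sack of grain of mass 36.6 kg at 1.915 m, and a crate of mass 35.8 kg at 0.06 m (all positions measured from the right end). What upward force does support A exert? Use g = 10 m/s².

About support B:
Potted plant: 1.36 × 10 = 13.6 N down at 1.49 m → arm 1.49 m, τ = 13.6 × 1.49 = 20.26 N·m counterclockwise.
Speaker: 23.6 × 10 = 236 N down at 2.524 m → arm 2.524 m, τ = 236 × 2.524 = 595.7 N·m counterclockwise.
Sack of grain: 36.6 × 10 = 366 N down at 1.915 m → arm 1.915 m, τ = 366 × 1.915 = 700.9 N·m counterclockwise.
Crate: 35.8 × 10 = 358 N down at 0.06 m → arm 0.06 m, τ = 358 × 0.06 = 21.48 N·m counterclockwise.
Net load moment about support B = 1338 N·m counterclockwise.
Reaction R at support A is upward at 2.148 m, arm 2.148 m → moment R × 2.148 clockwise.
For rotational equilibrium, R × 2.148 = 1338, so R = 623 N.

R_A ≈ 623 N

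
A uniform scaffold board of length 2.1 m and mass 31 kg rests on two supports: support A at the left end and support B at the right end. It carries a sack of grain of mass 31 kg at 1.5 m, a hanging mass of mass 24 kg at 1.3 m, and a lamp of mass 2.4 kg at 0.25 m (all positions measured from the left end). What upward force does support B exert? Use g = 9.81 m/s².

Take moments about support A.
Beam weight: 31 × 9.81 = 304.1 N down at 1.05 m → arm 1.05 m, τ = 304.1 × 1.05 = 319.3 N·m clockwise.
Sack of grain: 31 × 9.81 = 304.1 N down at 1.5 m → arm 1.5 m, τ = 304.1 × 1.5 = 456.2 N·m clockwise.
Hanging mass: 24 × 9.81 = 235.4 N down at 1.3 m → arm 1.3 m, τ = 235.4 × 1.3 = 306 N·m clockwise.
Lamp: 2.4 × 9.81 = 23.54 N down at 0.25 m → arm 0.25 m, τ = 23.54 × 0.25 = 5.885 N·m clockwise.
Net load moment about support A = 1087 N·m clockwise.
Reaction R at support B is upward at 2.1 m, arm 2.1 m → moment R × 2.1 counterclockwise.
Στ = 0 ⇒ R × 2.1 = 1087 ⇒ R = 518 N.

R_B ≈ 518 N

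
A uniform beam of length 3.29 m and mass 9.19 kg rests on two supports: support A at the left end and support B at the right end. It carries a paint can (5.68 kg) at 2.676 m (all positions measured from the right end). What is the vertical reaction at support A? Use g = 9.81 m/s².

R_A ≈ 90.4 N

Take moments about support B.
Beam weight: 9.19 × 9.81 = 90.15 N down at 1.645 m → arm 1.645 m, τ = 90.15 × 1.645 = 148.3 N·m counterclockwise.
Paint can: 5.68 × 9.81 = 55.72 N down at 2.676 m → arm 2.676 m, τ = 55.72 × 2.676 = 149.1 N·m counterclockwise.
Net load moment about support B = 297.4 N·m counterclockwise.
Reaction R at support A is upward at 3.29 m, arm 3.29 m → moment R × 3.29 clockwise.
Setting net torque to zero: R × 3.29 = 297.4 → R = 90.4 N.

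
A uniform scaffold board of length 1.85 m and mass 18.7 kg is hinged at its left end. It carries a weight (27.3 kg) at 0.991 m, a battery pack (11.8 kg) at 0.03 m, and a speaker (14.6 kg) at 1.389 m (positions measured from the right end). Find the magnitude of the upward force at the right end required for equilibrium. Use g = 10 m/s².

F ≈ 373 N

Sum moments about the left end (the unknown pivot reaction has zero arm there).
Beam weight: 18.7 × 10 = 187 N down at 0.925 m → arm 0.925 m, τ = 187 × 0.925 = 173 N·m clockwise.
Weight: 27.3 × 10 = 273 N down at 0.991 m → arm 0.859 m, τ = 273 × 0.859 = 234.5 N·m clockwise.
Battery pack: 11.8 × 10 = 118 N down at 0.03 m → arm 1.82 m, τ = 118 × 1.82 = 214.8 N·m clockwise.
Speaker: 14.6 × 10 = 146 N down at 1.389 m → arm 0.461 m, τ = 146 × 0.461 = 67.31 N·m clockwise.
Net moment of the loads = 689.6 N·m clockwise.
The upward force F acts at the right end, arm 1.85 m, giving F × 1.85 counterclockwise.
Balancing moments: F × 1.85 = 689.6, giving F = 689.6 / 1.85 = 373 N.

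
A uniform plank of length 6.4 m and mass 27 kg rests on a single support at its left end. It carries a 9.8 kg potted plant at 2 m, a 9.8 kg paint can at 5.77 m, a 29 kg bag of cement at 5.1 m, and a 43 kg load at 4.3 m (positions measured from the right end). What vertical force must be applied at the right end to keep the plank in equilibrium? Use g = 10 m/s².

F ≈ 412 N

About the left end:
Beam weight: 27 × 10 = 270 N down at 3.2 m → arm 3.2 m, τ = 270 × 3.2 = 864 N·m clockwise.
Potted plant: 9.8 × 10 = 98 N down at 2 m → arm 4.4 m, τ = 98 × 4.4 = 431.2 N·m clockwise.
Paint can: 9.8 × 10 = 98 N down at 5.77 m → arm 0.63 m, τ = 98 × 0.63 = 61.74 N·m clockwise.
Bag of cement: 29 × 10 = 290 N down at 5.1 m → arm 1.3 m, τ = 290 × 1.3 = 377 N·m clockwise.
Load: 43 × 10 = 430 N down at 4.3 m → arm 2.1 m, τ = 430 × 2.1 = 903 N·m clockwise.
Net moment of the loads = 2637 N·m clockwise.
The upward force F acts at the right end, arm 6.4 m, giving F × 6.4 counterclockwise.
Balancing moments: F × 6.4 = 2637, giving F = 2637 / 6.4 = 412 N.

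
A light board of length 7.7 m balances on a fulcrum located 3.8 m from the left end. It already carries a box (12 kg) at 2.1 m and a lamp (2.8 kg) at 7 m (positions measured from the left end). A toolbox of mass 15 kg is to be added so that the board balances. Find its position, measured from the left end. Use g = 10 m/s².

Choose the fulcrum (at 3.8 m from the left end) as the axis so the support reaction has zero arm there.
Box: 12 × 10 = 120 N down at 2.1 m → arm 1.7 m, τ = 120 × 1.7 = 204 N·m counterclockwise.
Lamp: 2.8 × 10 = 28 N down at 7 m → arm 3.2 m, τ = 28 × 3.2 = 89.6 N·m clockwise.
Net moment of existing loads = 114.4 N·m counterclockwise.
The toolbox weighs 15 × 10 = 150 N and must supply an equal clockwise moment, so its lever arm about the fulcrum is 114.4 / 150 = 0.763 m.
That puts it at 3.8 + 0.763 = 4.56 m from the left end.

x ≈ 4.56 m from the left end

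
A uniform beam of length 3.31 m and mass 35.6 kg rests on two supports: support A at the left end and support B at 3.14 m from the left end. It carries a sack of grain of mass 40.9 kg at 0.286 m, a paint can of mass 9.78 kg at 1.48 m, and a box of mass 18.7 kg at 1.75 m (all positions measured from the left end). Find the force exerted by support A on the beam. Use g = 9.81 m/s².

Choose support B as the axis so its reaction then has zero moment arm.
Beam weight: 35.6 × 9.81 = 349.2 N down at 1.655 m → arm 1.485 m, τ = 349.2 × 1.485 = 518.6 N·m counterclockwise.
Sack of grain: 40.9 × 9.81 = 401.2 N down at 0.286 m → arm 2.854 m, τ = 401.2 × 2.854 = 1145 N·m counterclockwise.
Paint can: 9.78 × 9.81 = 95.94 N down at 1.48 m → arm 1.66 m, τ = 95.94 × 1.66 = 159.3 N·m counterclockwise.
Box: 18.7 × 9.81 = 183.4 N down at 1.75 m → arm 1.39 m, τ = 183.4 × 1.39 = 254.9 N·m counterclockwise.
Net load moment about support B = 2078 N·m counterclockwise.
Reaction R at support A is upward at 0 m, arm 3.14 m → moment R × 3.14 clockwise.
Setting net torque to zero: R × 3.14 = 2078 → R = 662 N.

R_A ≈ 662 N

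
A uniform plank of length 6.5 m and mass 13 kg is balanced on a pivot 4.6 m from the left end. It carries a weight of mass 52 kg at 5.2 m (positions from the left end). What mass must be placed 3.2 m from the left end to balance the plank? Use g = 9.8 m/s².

m ≈ 9.75 kg

About the pivot (at 4.6 m from the left end):
Beam weight: 13 × 9.8 = 127.4 N down at 3.25 m → arm 1.35 m, τ = 127.4 × 1.35 = 172 N·m counterclockwise.
Weight: 52 × 9.8 = 509.6 N down at 5.2 m → arm 0.6 m, τ = 509.6 × 0.6 = 305.8 N·m clockwise.
Net moment of known loads = 133.8 N·m clockwise.
An unknown mass m at 3.2 m has arm 1.4 m; its moment is m·g·1.4 counterclockwise.
Balancing moments: m × 9.8 × 1.4 = 133.8, giving m = 133.8 / (9.8 × 1.4) = 9.75 kg.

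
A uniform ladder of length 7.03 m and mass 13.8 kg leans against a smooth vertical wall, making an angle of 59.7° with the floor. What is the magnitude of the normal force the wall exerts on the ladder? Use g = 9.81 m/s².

Take moments about the foot of the ladder.
Ladder weight 13.8×9.81 = 135.4 N acts at 3.515 m along the ladder; its horizontal arm is 3.515·cos59.7° = 1.773 m → τ = 240.1 N·m clockwise.
Wall normal N acts horizontally at the top; its moment arm is the height L sinθ = 7.03·sin59.7° = 6.07 m, counterclockwise.
For rotational equilibrium, N × 6.07 = 240.1, so N = 39.6 N.

N_wall ≈ 39.6 N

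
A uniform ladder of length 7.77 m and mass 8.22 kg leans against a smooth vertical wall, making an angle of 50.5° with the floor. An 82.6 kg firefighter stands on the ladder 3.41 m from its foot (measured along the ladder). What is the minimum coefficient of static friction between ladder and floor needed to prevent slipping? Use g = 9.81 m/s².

μ_min ≈ 0.366

Sum moments about the foot of the ladder (the floor normal and friction both act there and drop out).
Ladder weight 8.22×9.81 = 80.64 N acts at 3.885 m along the ladder; its horizontal arm is 3.885·cos50.5° = 2.471 m → τ = 199.3 N·m clockwise.
Firefighter: 82.6×9.81 = 810.3 N at 3.41 m → arm 2.169 m → τ = 1758 N·m clockwise.
Wall normal N acts horizontally at the top; its moment arm is the height L sinθ = 7.77·sin50.5° = 5.996 m, counterclockwise.
Balancing moments: N × 5.996 = 1957, giving N = 326.4 N.
ΣFx = 0 ⇒ f = N_wall = 326.4 N. ΣFy = 0 ⇒ N_floor = 890.9 N.
μ_min = f / N_floor = 326.4 / 890.9 = 0.366.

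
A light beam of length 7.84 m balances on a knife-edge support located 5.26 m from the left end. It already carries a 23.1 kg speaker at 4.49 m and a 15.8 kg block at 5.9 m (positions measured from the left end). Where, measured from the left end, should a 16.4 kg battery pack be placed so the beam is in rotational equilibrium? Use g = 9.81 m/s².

About the knife-edge support (at 5.26 m from the left end):
Speaker: 23.1 × 9.81 = 226.6 N down at 4.49 m → arm 0.77 m, τ = 226.6 × 0.77 = 174.5 N·m counterclockwise.
Block: 15.8 × 9.81 = 155 N down at 5.9 m → arm 0.64 m, τ = 155 × 0.64 = 99.2 N·m clockwise.
Net moment of existing loads = 75.3 N·m counterclockwise.
The battery pack weighs 16.4 × 9.81 = 160.9 N and must supply an equal clockwise moment, so its lever arm about the knife-edge support is 75.3 / 160.9 = 0.468 m.
That puts it at 5.26 + 0.468 = 5.73 m from the left end.

x ≈ 5.73 m from the left end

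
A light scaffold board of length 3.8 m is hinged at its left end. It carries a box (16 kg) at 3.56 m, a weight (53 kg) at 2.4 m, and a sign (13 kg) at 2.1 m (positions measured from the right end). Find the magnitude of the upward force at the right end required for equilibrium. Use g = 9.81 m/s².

F ≈ 259 N

About the left end:
Box: 16 × 9.81 = 157 N down at 3.56 m → arm 0.24 m, τ = 157 × 0.24 = 37.68 N·m clockwise.
Weight: 53 × 9.81 = 519.9 N down at 2.4 m → arm 1.4 m, τ = 519.9 × 1.4 = 727.9 N·m clockwise.
Sign: 13 × 9.81 = 127.5 N down at 2.1 m → arm 1.7 m, τ = 127.5 × 1.7 = 216.8 N·m clockwise.
Net moment of the loads = 982.4 N·m clockwise.
The upward force F acts at the right end, arm 3.8 m, giving F × 3.8 counterclockwise.
Στ = 0 ⇒ F × 3.8 = 982.4 ⇒ F = 982.4 / 3.8 = 259 N.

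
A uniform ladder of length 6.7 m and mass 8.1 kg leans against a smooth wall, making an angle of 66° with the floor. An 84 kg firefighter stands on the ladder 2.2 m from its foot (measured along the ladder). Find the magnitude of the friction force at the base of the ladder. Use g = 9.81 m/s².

f ≈ 138 N

Choose the foot of the ladder as the axis so the floor normal and friction both act there and drop out.
Ladder weight 8.1×9.81 = 79.46 N acts at 3.35 m along the ladder; its horizontal arm is 3.35·cos66° = 1.363 m → τ = 108.3 N·m clockwise.
Firefighter: 84×9.81 = 824 N at 2.2 m → arm 0.8948 m → τ = 737.3 N·m clockwise.
Wall normal N acts horizontally at the top; its moment arm is the height L sinθ = 6.7·sin66° = 6.121 m, counterclockwise.
Setting net torque to zero: N × 6.121 = 845.6 → N = 138 N.
ΣFx = 0: friction at the foot balances the wall's push, so f = N_wall = 138 N.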